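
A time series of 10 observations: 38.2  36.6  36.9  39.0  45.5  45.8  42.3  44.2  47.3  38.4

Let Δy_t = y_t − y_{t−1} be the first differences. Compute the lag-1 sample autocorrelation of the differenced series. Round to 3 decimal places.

First differences Δy: -1.6, 0.3, 2.1, 6.5, 0.3, -3.5, 1.9, 3.1, -8.9
Mean of differences = 0.0222
Numerator Σ(Δy_t−Δȳ)(Δy_{t+1}−Δȳ) = -13.8883
Denominator Σ(Δy_t−Δȳ)² = 154.0756
r_1(Δy) = -13.8883 / 154.0756 = -0.090

-0.090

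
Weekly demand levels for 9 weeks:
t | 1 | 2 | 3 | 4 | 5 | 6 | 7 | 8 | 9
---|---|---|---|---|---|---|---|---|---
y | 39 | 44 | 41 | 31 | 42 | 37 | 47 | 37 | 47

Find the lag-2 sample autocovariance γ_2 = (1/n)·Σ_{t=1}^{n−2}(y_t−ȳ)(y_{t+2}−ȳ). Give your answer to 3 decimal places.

7.166

Mean ȳ = (39 + 44 + 41 + 31 + 42 + 37 + 47 + 37 + 47)/9 = 40.5556
Σ_{t=1}^{7}(y_t−ȳ)(y_{t+2}−ȳ) = 64.4938
γ_2 = 64.4938 / 9 = 7.166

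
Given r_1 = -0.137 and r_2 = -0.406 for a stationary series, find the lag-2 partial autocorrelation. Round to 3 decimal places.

φ_{22} = (r_2 − r_1²) / (1 − r_1²)
r_1² = (-0.137)² = 0.018769
Numerator = -0.406 − 0.0188 = -0.4248; denominator = 1 − 0.0188 = 0.9812
φ_{22} = -0.4248 / 0.9812 = -0.433

-0.433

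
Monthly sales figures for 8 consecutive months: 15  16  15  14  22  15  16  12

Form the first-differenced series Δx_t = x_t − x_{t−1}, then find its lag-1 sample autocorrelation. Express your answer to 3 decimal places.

First differences Δx: 1, -1, -1, 8, -7, 1, -4
Mean of differences = -0.4286
Numerator Σ(Δx_t−Δx̄)(Δx_{t+1}−Δx̄) = -75.1837
Denominator Σ(Δx_t−Δx̄)² = 131.7143
r_1(Δx) = -75.1837 / 131.7143 = -0.571

-0.571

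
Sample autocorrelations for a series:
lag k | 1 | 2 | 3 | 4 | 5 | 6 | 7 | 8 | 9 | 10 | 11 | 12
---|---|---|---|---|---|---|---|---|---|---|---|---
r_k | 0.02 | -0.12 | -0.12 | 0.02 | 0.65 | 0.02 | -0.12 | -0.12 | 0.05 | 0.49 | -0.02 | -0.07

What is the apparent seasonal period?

The largest autocorrelation is r_5 = 0.65, with a weaker echo at lag 10 (0.49); the remaining lags stay at or below 0.05.
The dominant spike at lag 5 indicates a seasonal period of 5.

5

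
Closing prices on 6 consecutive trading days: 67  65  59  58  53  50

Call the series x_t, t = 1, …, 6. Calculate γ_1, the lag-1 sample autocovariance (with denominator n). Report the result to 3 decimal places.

17.926

Mean x̄ = (67 + 65 + 59 + 58 + 53 + 50)/6 = 58.6667
Σ_{t=1}^{5}(x_t−x̄)(x_{t+1}−x̄) = 107.5556
γ_1 = 107.5556 / 6 = 17.926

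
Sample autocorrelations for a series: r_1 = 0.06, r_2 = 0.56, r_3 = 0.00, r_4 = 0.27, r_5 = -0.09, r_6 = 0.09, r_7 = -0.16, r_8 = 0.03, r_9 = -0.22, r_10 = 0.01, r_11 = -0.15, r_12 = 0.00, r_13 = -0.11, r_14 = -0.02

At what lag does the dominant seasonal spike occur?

The largest autocorrelation is r_2 = 0.56, with a weaker echo at lag 4 (0.27); the remaining lags stay at or below 0.09.
The dominant spike at lag 2 indicates a seasonal period of 2.

2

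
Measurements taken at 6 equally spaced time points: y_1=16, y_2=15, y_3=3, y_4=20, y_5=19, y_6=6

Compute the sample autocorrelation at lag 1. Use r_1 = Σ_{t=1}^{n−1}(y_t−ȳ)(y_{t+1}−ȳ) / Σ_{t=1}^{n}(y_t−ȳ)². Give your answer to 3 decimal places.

-0.344

Mean ȳ = (16 + 15 + 3 + 20 + 19 + 6)/6 = 13.1667
Deviations from mean: 2.8333, 1.8333, -10.1667, 6.8333, 5.8333, -7.1667
Σ(y_t−ȳ)(y_{t+1}−ȳ) = (5.1944) + (-18.6389) + (-69.4722) + (39.8611) + (-41.8056) = -84.8611
Denominator Σ(y_t−ȳ)² = 246.8333
r_1 = -84.8611 / 246.8333 = -0.344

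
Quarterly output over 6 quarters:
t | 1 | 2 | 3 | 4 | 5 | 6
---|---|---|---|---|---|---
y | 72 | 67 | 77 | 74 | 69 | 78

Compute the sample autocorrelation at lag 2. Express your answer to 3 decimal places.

Mean ȳ = (72 + 67 + 77 + 74 + 69 + 78)/6 = 72.8333
Deviations from mean: -0.8333, -5.8333, 4.1667, 1.1667, -3.8333, 5.1667
Σ(y_t−ȳ)(y_{t+2}−ȳ) = (-3.4722) + (-6.8056) + (-15.9722) + (6.0278) = -20.2222
Denominator Σ(y_t−ȳ)² = 94.8333
r_2 = -20.2222 / 94.8333 = -0.213

-0.213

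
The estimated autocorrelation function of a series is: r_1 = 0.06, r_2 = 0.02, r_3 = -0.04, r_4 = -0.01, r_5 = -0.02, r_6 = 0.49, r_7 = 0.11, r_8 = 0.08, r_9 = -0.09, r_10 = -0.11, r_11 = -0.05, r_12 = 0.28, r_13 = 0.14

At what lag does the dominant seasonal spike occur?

6

The largest autocorrelation is r_6 = 0.49, with a weaker echo at lag 12 (0.28); the remaining lags stay at or below 0.14.
The dominant spike at lag 6 indicates a seasonal period of 6.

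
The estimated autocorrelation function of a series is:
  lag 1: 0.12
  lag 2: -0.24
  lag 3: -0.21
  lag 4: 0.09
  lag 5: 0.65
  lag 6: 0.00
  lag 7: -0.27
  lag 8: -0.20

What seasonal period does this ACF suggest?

5

The largest autocorrelation is r_5 = 0.65; the remaining lags stay at or below 0.12.
The dominant spike at lag 5 indicates a seasonal period of 5.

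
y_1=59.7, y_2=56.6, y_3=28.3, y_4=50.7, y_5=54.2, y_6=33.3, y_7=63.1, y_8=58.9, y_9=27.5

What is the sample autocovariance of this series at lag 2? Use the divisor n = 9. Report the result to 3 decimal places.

-82.768

Mean ȳ = (59.7 + 56.6 + 28.3 + 50.7 + 54.2 + 33.3 + 63.1 + 58.9 + 27.5)/9 = 48.0333
Σ_{t=1}^{7}(y_t−ȳ)(y_{t+2}−ȳ) = -744.9156
γ_2 = -744.9156 / 9 = -82.768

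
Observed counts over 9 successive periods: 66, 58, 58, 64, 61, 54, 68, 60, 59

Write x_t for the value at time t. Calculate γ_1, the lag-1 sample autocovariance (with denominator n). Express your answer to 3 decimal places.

-7.717

Mean x̄ = (66 + 58 + 58 + 64 + 61 + 54 + 68 + 60 + 59)/9 = 60.8889
Σ_{t=1}^{8}(x_t−x̄)(x_{t+1}−x̄) = -69.4568
γ_1 = -69.4568 / 9 = -7.717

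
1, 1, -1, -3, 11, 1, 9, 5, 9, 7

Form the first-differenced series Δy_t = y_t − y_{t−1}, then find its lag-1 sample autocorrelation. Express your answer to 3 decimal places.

-0.764

First differences Δy: 0, -2, -2, 14, -10, 8, -4, 4, -2
Mean of differences = 0.6667
Numerator Σ(Δy_t−Δȳ)(Δy_{t+1}−Δȳ) = -305.7778
Denominator Σ(Δy_t−Δȳ)² = 400.0000
r_1(Δy) = -305.7778 / 400.0000 = -0.764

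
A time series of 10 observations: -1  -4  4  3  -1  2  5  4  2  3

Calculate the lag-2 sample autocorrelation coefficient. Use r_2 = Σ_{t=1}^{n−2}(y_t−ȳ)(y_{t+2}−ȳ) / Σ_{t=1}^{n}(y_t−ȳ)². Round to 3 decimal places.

Mean ȳ = (-1 − 4 + 4 + 3 − 1 + 2 + 5 + 4 + 2 + 3)/10 = 1.7000
Numerator Σ_{t=1}^{8}(y_t−ȳ)(y_{t+2}−ȳ) = -23.6800
Denominator Σ(y_t−ȳ)² = 72.1000
r_2 = -23.6800 / 72.1000 = -0.328

-0.328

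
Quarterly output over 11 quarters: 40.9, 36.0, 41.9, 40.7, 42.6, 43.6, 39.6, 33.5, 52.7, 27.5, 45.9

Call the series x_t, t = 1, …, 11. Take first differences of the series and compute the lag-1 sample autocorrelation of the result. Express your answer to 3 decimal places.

First differences Δx: -4.9, 5.9, -1.2, 1.9, 1.0, -4.0, -6.1, 19.2, -25.2, 18.4
Mean of differences = 0.5000
Numerator Σ(Δx_t−Δx̄)(Δx_{t+1}−Δx̄) = -1076.6100
Denominator Σ(Δx_t−Δx̄)² = 1457.8200
r_1(Δx) = -1076.6100 / 1457.8200 = -0.739

-0.739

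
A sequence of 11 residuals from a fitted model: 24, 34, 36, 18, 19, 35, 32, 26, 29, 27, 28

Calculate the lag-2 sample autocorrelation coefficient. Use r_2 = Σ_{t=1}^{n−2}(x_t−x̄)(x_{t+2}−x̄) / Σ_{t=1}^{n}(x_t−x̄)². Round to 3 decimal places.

Mean x̄ = (24 + 34 + 36 + 18 + 19 + 35 + 32 + 26 + 29 + 27 + 28)/11 = 28.0000
Numerator Σ_{t=1}^{9}(x_t−x̄)(x_{t+2}−x̄) = -278.0000
Denominator Σ(x_t−x̄)² = 368.0000
r_2 = -278.0000 / 368.0000 = -0.755

-0.755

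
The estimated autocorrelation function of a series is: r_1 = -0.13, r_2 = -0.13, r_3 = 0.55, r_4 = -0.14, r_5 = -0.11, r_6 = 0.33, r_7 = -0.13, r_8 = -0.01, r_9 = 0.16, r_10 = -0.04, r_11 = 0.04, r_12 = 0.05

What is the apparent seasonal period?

The largest autocorrelation is r_3 = 0.55, with weaker echoes at lags 6 (0.33) and 9 (0.16); the remaining lags stay at or below 0.05.
The dominant spike at lag 3 indicates a seasonal period of 3.

3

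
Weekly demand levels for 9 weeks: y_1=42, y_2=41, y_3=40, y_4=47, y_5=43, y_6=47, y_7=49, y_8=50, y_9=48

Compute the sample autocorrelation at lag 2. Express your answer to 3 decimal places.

0.311

Mean ȳ = (42 + 41 + 40 + 47 + 43 + 47 + 49 + 50 + 48)/9 = 45.2222
Σ(y_t−ȳ)(y_{t+2}−ȳ) = (16.8272) + (-7.5062) + (11.6049) + (3.1605) + (-8.3951) + (8.4938) + (10.4938) = 34.6790
Denominator Σ(y_t−ȳ)² = 111.5556
r_2 = 34.6790 / 111.5556 = 0.311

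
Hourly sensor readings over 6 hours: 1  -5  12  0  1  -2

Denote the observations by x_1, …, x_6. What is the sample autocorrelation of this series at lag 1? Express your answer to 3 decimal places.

-0.466

Mean x̄ = (1 − 5 + 12 + 0 + 1 − 2)/6 = 1.1667
Numerator Σ_{t=1}^{5}(x_t−x̄)(x_{t+1}−x̄) = -77.6944
Denominator Σ(x_t−x̄)² = 166.8333
r_1 = -77.6944 / 166.8333 = -0.466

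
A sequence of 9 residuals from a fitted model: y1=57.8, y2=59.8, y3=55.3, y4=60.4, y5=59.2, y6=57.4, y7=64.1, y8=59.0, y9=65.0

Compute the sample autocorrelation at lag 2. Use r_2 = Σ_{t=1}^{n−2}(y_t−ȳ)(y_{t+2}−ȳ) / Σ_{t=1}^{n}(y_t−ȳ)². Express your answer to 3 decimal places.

0.415

Mean ȳ = (57.8 + 59.8 + 55.3 + 60.4 + 59.2 + 57.4 + 64.1 + 59.0 + 65.0)/9 = 59.7778
Σ(y_t−ȳ)(y_{t+2}−ȳ) = (8.8560) + (0.0138) + (2.5872) + (-1.4795) + (-2.4973) + (1.8494) + (22.5716) = 31.9012
Denominator Σ(y_t−ȳ)² = 76.8956
r_2 = 31.9012 / 76.8956 = 0.415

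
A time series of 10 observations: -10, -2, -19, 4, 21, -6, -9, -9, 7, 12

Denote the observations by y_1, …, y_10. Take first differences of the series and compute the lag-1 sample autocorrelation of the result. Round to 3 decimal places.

-0.216

First differences Δy: 8, -17, 23, 17, -27, -3, 0, 16, 5
Mean of differences = 2.4444
Numerator Σ(Δy_t−Δȳ)(Δy_{t+1}−Δȳ) = -461.9753
Denominator Σ(Δy_t−Δȳ)² = 2136.2222
r_1(Δy) = -461.9753 / 2136.2222 = -0.216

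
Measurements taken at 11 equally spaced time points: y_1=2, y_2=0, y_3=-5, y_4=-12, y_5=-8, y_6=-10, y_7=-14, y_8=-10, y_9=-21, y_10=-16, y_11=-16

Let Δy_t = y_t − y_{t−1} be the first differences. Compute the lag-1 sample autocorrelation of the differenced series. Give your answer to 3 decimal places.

-0.534

First differences Δy: -2, -5, -7, 4, -2, -4, 4, -11, 5, 0
Mean of differences = -1.8000
Numerator Σ(Δy_t−Δȳ)(Δy_{t+1}−Δȳ) = -130.0400
Denominator Σ(Δy_t−Δȳ)² = 243.6000
r_1(Δy) = -130.0400 / 243.6000 = -0.534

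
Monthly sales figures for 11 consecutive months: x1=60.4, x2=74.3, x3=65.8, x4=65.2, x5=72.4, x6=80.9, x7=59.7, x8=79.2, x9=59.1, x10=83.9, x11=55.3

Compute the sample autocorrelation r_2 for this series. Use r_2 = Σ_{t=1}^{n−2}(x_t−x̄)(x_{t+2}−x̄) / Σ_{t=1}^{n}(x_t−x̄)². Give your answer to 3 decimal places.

0.430

Mean x̄ = (60.4 + 74.3 + 65.8 + 65.2 + 72.4 + 80.9 + 59.7 + 79.2 + 59.1 + 83.9 + 55.3)/11 = 68.7455
Numerator Σ_{t=1}^{9}(x_t−x̄)(x_{t+2}−x̄) = 420.4122
Denominator Σ(x_t−x̄)² = 977.4273
r_2 = 420.4122 / 977.4273 = 0.430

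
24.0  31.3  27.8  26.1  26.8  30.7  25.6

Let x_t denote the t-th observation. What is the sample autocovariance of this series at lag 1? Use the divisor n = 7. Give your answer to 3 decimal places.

-2.825

Mean x̄ = (24.0 + 31.3 + 27.8 + 26.1 + 26.8 + 30.7 + 25.6)/7 = 27.4714
Deviations: -3.4714, 3.8286, 0.3286, -1.3714, -0.6714, 3.2286, -1.8714
Σ_{t=1}^{6}(x_t−x̄)(x_{t+1}−x̄) = -19.7722
γ_1 = -19.7722 / 7 = -2.825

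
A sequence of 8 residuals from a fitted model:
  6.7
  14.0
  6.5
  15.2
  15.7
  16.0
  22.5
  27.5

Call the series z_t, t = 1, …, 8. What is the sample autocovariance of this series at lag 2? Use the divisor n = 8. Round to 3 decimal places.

10.651

Mean z̄ = (6.7 + 14.0 + 6.5 + 15.2 + 15.7 + 16.0 + 22.5 + 27.5)/8 = 15.5125
Deviations: -8.8125, -1.5125, -9.0125, -0.3125, 0.1875, 0.4875, 6.9875, 11.9875
Σ_{t=1}^{6}(z_t−z̄)(z_{t+2}−z̄) = 85.2072
γ_2 = 85.2072 / 8 = 10.651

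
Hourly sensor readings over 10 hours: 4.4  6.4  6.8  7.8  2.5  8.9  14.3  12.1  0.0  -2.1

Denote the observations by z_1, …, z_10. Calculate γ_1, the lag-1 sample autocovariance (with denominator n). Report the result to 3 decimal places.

7.017

Mean z̄ = (4.4 + 6.4 + 6.8 + 7.8 + 2.5 + 8.9 + 14.3 + 12.1 + 0.0 − 2.1)/10 = 6.1100
Σ_{t=1}^{9}(z_t−z̄)(z_{t+1}−z̄) = 70.1699
γ_1 = 70.1699 / 10 = 7.017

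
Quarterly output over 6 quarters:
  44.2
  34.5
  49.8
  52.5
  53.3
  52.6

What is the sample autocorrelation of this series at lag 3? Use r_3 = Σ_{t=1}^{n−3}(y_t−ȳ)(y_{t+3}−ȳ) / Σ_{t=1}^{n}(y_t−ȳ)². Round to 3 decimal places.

-0.299

Mean ȳ = (44.2 + 34.5 + 49.8 + 52.5 + 53.3 + 52.6)/6 = 47.8167
Σ(y_t−ȳ)(y_{t+3}−ȳ) = (-16.9381) + (-73.0197) + (9.4869) = -80.4708
Denominator Σ(y_t−ȳ)² = 269.2283
r_3 = -80.4708 / 269.2283 = -0.299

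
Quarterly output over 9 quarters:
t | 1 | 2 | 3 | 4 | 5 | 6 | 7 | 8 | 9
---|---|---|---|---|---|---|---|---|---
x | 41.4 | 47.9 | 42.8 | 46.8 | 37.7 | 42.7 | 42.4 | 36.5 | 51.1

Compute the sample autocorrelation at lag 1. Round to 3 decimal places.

-0.428

Mean x̄ = (41.4 + 47.9 + 42.8 + 46.8 + 37.7 + 42.7 + 42.4 + 36.5 + 51.1)/9 = 43.2556
Numerator Σ_{t=1}^{8}(x_t−x̄)(x_{t+1}−x̄) = -75.6920
Denominator Σ(x_t−x̄)² = 176.8622
r_1 = -75.6920 / 176.8622 = -0.428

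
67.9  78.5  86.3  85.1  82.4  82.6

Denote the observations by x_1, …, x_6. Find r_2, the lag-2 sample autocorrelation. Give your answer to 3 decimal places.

Mean x̄ = (67.9 + 78.5 + 86.3 + 85.1 + 82.4 + 82.6)/6 = 80.4667
Deviations from mean: -12.5667, -1.9667, 5.8333, 4.6333, 1.9333, 2.1333
Σ(x_t−x̄)(x_{t+2}−x̄) = (-73.3056) + (-9.1122) + (11.2778) + (9.8844) = -61.2556
Denominator Σ(x_t−x̄)² = 225.5733
r_2 = -61.2556 / 225.5733 = -0.272

-0.272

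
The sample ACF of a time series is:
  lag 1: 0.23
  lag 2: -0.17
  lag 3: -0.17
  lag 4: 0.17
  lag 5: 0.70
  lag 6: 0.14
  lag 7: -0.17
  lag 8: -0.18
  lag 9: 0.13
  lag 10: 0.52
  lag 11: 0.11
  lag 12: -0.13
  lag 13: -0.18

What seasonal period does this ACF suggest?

The largest autocorrelation is r_5 = 0.70, with a weaker echo at lag 10 (0.52); the remaining lags stay at or below 0.23.
The dominant spike at lag 5 indicates a seasonal period of 5.

5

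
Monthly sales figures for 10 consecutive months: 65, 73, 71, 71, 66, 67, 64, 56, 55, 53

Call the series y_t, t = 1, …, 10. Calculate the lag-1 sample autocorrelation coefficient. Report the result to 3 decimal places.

0.677

Mean ȳ = (65 + 73 + 71 + 71 + 66 + 67 + 64 + 56 + 55 + 53)/10 = 64.1000
Numerator Σ_{t=1}^{9}(y_t−ȳ)(y_{t+1}−ȳ) = 310.8900
Denominator Σ(y_t−ȳ)² = 458.9000
r_1 = 310.8900 / 458.9000 = 0.677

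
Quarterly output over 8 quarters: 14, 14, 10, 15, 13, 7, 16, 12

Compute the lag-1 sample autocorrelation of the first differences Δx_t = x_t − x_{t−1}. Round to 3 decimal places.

-0.606

First differences Δx: 0, -4, 5, -2, -6, 9, -4
Mean of differences = -0.2857
Numerator Σ(Δx_t−Δx̄)(Δx_{t+1}−Δx̄) = -107.5102
Denominator Σ(Δx_t−Δx̄)² = 177.4286
r_1(Δx) = -107.5102 / 177.4286 = -0.606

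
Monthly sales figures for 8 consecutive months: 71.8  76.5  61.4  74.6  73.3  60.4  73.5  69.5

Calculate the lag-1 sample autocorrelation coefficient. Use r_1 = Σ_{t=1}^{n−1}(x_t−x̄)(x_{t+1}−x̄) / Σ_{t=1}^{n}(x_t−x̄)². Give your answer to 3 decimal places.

-0.530

Mean x̄ = (71.8 + 76.5 + 61.4 + 74.6 + 73.3 + 60.4 + 73.5 + 69.5)/8 = 70.1250
Deviations from mean: 1.6750, 6.3750, -8.7250, 4.4750, 3.1750, -9.7250, 3.3750, -0.6250
Σ(x_t−x̄)(x_{t+1}−x̄) = (10.6781) + (-55.6219) + (-39.0444) + (14.2081) + (-30.8769) + (-32.8219) + (-2.1094) = -135.5881
Denominator Σ(x_t−x̄)² = 256.0350
r_1 = -135.5881 / 256.0350 = -0.530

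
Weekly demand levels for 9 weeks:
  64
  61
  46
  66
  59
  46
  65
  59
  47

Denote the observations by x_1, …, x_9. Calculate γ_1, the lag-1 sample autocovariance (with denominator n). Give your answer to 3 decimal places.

Mean x̄ = (64 + 61 + 46 + 66 + 59 + 46 + 65 + 59 + 47)/9 = 57.0000
Σ_{t=1}^{8}(x_t−x̄)(x_{t+1}−x̄) = -211.0000
γ_1 = -211.0000 / 9 = -23.444

-23.444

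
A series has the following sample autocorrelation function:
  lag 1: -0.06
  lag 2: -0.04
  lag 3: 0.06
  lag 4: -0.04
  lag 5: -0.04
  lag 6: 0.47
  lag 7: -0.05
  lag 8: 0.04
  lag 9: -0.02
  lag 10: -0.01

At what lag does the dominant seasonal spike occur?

6

The largest autocorrelation is r_6 = 0.47; the remaining lags stay at or below 0.06.
The dominant spike at lag 6 indicates a seasonal period of 6.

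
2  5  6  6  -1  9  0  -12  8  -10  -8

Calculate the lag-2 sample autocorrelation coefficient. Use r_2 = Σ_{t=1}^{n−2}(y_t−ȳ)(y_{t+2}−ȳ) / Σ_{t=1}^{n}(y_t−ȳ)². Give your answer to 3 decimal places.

Mean ȳ = (2 + 5 + 6 + 6 − 1 + 9 + 0 − 12 + 8 − 10 − 8)/11 = 0.4545
Numerator Σ_{t=1}^{9}(y_t−ȳ)(y_{t+2}−ȳ) = 30.3140
Denominator Σ(y_t−ȳ)² = 552.7273
r_2 = 30.3140 / 552.7273 = 0.055

0.055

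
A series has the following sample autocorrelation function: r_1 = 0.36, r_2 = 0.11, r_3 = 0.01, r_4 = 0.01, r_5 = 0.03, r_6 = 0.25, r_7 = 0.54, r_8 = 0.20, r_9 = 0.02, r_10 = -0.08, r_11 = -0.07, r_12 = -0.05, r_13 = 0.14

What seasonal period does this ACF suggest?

7

The largest autocorrelation is r_7 = 0.54; the remaining lags stay at or below 0.36. The elevated value at lag 1 (0.36), dropping to 0.11 at lag 2, reflects decaying short-term dependence rather than seasonality.
The dominant spike at lag 7 indicates a seasonal period of 7.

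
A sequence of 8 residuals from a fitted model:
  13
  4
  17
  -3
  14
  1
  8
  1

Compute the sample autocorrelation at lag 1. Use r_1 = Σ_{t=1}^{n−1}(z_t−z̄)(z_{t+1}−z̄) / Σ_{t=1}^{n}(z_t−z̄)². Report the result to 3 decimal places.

Mean z̄ = (13 + 4 + 17 − 3 + 14 + 1 + 8 + 1)/8 = 6.8750
Σ(z_t−z̄)(z_{t+1}−z̄) = (-17.6094) + (-29.1094) + (-99.9844) + (-70.3594) + (-41.8594) + (-6.6094) + (-6.6094) = -272.1406
Denominator Σ(z_t−z̄)² = 366.8750
r_1 = -272.1406 / 366.8750 = -0.742

-0.742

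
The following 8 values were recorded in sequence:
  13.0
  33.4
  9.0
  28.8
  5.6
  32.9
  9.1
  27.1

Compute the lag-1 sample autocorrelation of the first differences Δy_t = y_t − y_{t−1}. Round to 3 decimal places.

First differences Δy: 20.4, -24.4, 19.8, -23.2, 27.3, -23.8, 18.0
Mean of differences = 2.0143
Numerator Σ(Δy_t−Δȳ)(Δy_{t+1}−Δȳ) = -3106.8502
Denominator Σ(Δy_t−Δȳ)² = 3549.1286
r_1(Δy) = -3106.8502 / 3549.1286 = -0.875

-0.875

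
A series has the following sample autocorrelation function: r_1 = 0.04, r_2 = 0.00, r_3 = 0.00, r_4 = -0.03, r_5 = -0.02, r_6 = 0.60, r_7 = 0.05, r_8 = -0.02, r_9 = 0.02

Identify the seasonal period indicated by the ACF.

6

The largest autocorrelation is r_6 = 0.60; the remaining lags stay at or below 0.05.
The dominant spike at lag 6 indicates a seasonal period of 6.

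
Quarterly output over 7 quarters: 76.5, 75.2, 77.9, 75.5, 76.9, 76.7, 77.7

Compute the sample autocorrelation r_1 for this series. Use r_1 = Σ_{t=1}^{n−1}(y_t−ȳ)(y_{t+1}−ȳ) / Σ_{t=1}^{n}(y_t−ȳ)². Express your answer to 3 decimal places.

Mean ȳ = (76.5 + 75.2 + 77.9 + 75.5 + 76.9 + 76.7 + 77.7)/7 = 76.6286
Deviations from mean: -0.1286, -1.4286, 1.2714, -1.1286, 0.2714, 0.0714, 1.0714
Σ(y_t−ȳ)(y_{t+1}−ȳ) = (0.1837) + (-1.8163) + (-1.4349) + (-0.3063) + (0.0194) + (0.0765) = -3.2780
Denominator Σ(y_t−ȳ)² = 6.1743
r_1 = -3.2780 / 6.1743 = -0.531

-0.531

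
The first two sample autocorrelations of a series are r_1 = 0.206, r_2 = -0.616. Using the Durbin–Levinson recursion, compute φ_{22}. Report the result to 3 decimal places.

φ_{22} = (r_2 − r_1²) / (1 − r_1²)
r_1² = (0.206)² = 0.042436
Numerator = -0.616 − 0.0424 = -0.6584; denominator = 1 − 0.0424 = 0.9576
φ_{22} = -0.6584 / 0.9576 = -0.688

-0.688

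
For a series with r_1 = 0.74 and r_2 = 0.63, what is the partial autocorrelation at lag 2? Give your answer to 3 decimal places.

0.182

φ_{22} = (r_2 − r_1²) / (1 − r_1²)
r_1² = (0.74)² = 0.5476
Numerator = 0.63 − 0.5476 = 0.0824; denominator = 1 − 0.5476 = 0.4524
φ_{22} = 0.0824 / 0.4524 = 0.182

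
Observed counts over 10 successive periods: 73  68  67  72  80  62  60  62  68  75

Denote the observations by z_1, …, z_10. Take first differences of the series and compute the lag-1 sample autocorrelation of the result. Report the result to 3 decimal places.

-0.034

First differences Δz: -5, -1, 5, 8, -18, -2, 2, 6, 7
Mean of differences = 0.2222
Numerator Σ(Δz_t−Δz̄)(Δz_{t+1}−Δz̄) = -18.0494
Denominator Σ(Δz_t−Δz̄)² = 531.5556
r_1(Δz) = -18.0494 / 531.5556 = -0.034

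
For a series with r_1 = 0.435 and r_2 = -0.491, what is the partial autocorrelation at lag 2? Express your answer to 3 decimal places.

-0.839

φ_{22} = (r_2 − r_1²) / (1 − r_1²)
r_1² = (0.435)² = 0.189225
Numerator = -0.491 − 0.1892 = -0.6802; denominator = 1 − 0.1892 = 0.8108
φ_{22} = -0.6802 / 0.8108 = -0.839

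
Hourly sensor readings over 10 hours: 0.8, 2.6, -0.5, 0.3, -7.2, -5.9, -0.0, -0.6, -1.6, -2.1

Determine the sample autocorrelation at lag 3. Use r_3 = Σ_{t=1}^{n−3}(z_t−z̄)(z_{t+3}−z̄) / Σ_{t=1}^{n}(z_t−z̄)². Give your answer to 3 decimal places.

Mean z̄ = (0.8 + 2.6 − 0.5 + 0.3 − 7.2 − 5.9 − 0.0 − 0.6 − 1.6 − 2.1)/10 = -1.4200
Numerator Σ_{t=1}^{7}(z_t−z̄)(z_{t+3}−z̄) = -25.9952
Denominator Σ(z_t−z̄)² = 81.5560
r_3 = -25.9952 / 81.5560 = -0.319

-0.319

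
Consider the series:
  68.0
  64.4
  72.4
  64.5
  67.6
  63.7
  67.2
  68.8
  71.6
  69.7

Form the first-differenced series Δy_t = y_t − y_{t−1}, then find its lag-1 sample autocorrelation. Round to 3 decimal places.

-0.730

First differences Δy: -3.6, 8.0, -7.9, 3.1, -3.9, 3.5, 1.6, 2.8, -1.9
Mean of differences = 0.1889
Numerator Σ(Δy_t−Δȳ)(Δy_{t+1}−Δȳ) = -138.8657
Denominator Σ(Δy_t−Δȳ)² = 190.1289
r_1(Δy) = -138.8657 / 190.1289 = -0.730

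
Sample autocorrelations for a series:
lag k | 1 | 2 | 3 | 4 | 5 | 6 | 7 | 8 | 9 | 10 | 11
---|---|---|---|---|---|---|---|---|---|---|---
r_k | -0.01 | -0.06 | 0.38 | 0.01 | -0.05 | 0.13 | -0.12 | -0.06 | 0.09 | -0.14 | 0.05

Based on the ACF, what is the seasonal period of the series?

The largest autocorrelation is r_3 = 0.38; the remaining lags stay at or below 0.13.
The dominant spike at lag 3 indicates a seasonal period of 3.

3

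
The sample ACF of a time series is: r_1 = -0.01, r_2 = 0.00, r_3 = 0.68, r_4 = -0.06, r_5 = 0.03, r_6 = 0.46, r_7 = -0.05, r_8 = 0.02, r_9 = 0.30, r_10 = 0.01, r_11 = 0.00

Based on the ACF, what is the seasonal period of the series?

3

The largest autocorrelation is r_3 = 0.68, with weaker echoes at lags 6 (0.46) and 9 (0.30); the remaining lags stay at or below 0.03.
The dominant spike at lag 3 indicates a seasonal period of 3.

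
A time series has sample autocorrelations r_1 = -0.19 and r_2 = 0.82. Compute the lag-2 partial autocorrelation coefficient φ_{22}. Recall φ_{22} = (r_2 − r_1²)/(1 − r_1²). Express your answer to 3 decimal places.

φ_{22} = (r_2 − r_1²) / (1 − r_1²)
r_1² = (-0.19)² = 0.0361
Numerator = 0.82 − 0.0361 = 0.7839; denominator = 1 − 0.0361 = 0.9639
φ_{22} = 0.7839 / 0.9639 = 0.813

0.813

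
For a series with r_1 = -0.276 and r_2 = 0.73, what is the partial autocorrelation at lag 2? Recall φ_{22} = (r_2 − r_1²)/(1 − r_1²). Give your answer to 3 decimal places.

φ_{22} = (r_2 − r_1²) / (1 − r_1²)
r_1² = (-0.276)² = 0.076176
Numerator = 0.73 − 0.0762 = 0.6538; denominator = 1 − 0.0762 = 0.9238
φ_{22} = 0.6538 / 0.9238 = 0.708

0.708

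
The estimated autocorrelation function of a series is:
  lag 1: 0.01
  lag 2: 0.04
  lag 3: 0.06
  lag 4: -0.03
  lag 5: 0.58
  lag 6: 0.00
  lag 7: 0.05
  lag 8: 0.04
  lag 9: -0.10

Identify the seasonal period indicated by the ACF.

The largest autocorrelation is r_5 = 0.58; the remaining lags stay at or below 0.06.
The dominant spike at lag 5 indicates a seasonal period of 5.

5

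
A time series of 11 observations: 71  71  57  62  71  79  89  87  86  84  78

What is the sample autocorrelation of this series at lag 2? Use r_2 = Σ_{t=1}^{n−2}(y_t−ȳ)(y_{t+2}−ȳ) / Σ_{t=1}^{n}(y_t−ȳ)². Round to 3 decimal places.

0.386

Mean ȳ = (71 + 71 + 57 + 62 + 71 + 79 + 89 + 87 + 86 + 84 + 78)/11 = 75.9091
Numerator Σ_{t=1}^{9}(y_t−ȳ)(y_{t+2}−ȳ) = 423.8926
Denominator Σ(y_t−ȳ)² = 1098.9091
r_2 = 423.8926 / 1098.9091 = 0.386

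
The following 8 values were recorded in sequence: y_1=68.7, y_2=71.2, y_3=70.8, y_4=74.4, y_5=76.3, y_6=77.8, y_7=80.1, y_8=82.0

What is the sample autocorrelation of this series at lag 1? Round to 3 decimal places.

Mean ȳ = (68.7 + 71.2 + 70.8 + 74.4 + 76.3 + 77.8 + 80.1 + 82.0)/8 = 75.1625
Σ(y_t−ȳ)(y_{t+1}−ȳ) = (25.6077) + (17.2864) + (3.3264) + (-0.8673) + (3.0002) + (13.0227) + (33.7602) = 95.1361
Denominator Σ(y_t−ȳ)² = 156.4588
r_1 = 95.1361 / 156.4588 = 0.608

0.608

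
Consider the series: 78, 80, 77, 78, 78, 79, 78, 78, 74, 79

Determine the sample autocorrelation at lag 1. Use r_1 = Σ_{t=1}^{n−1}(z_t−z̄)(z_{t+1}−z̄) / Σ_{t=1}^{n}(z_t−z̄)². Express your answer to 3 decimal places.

-0.271

Mean z̄ = (78 + 80 + 77 + 78 + 78 + 79 + 78 + 78 + 74 + 79)/10 = 77.9000
Numerator Σ_{t=1}^{9}(z_t−z̄)(z_{t+1}−z̄) = -6.2100
Denominator Σ(z_t−z̄)² = 22.9000
r_1 = -6.2100 / 22.9000 = -0.271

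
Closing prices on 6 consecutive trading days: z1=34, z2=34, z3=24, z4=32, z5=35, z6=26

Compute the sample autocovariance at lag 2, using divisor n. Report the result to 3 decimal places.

Mean z̄ = (34 + 34 + 24 + 32 + 35 + 26)/6 = 30.8333
Σ_{t=1}^{4}(z_t−z̄)(z_{t+2}−z̄) = -52.0556
γ_2 = -52.0556 / 6 = -8.676

-8.676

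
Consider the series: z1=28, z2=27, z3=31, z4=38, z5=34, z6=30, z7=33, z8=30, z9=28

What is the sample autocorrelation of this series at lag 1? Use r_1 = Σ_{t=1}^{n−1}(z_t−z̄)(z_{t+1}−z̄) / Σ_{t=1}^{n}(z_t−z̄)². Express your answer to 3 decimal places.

0.296

Mean z̄ = (28 + 27 + 31 + 38 + 34 + 30 + 33 + 30 + 28)/9 = 31.0000
Numerator Σ_{t=1}^{8}(z_t−z̄)(z_{t+1}−z̄) = 29.0000
Denominator Σ(z_t−z̄)² = 98.0000
r_1 = 29.0000 / 98.0000 = 0.296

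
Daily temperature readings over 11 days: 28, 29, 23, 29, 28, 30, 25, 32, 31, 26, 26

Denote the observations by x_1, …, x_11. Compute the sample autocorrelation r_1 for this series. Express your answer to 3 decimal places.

Mean x̄ = (28 + 29 + 23 + 29 + 28 + 30 + 25 + 32 + 31 + 26 + 26)/11 = 27.9091
Numerator Σ_{t=1}^{10}(x_t−x̄)(x_{t+1}−x̄) = -17.9174
Denominator Σ(x_t−x̄)² = 72.9091
r_1 = -17.9174 / 72.9091 = -0.246

-0.246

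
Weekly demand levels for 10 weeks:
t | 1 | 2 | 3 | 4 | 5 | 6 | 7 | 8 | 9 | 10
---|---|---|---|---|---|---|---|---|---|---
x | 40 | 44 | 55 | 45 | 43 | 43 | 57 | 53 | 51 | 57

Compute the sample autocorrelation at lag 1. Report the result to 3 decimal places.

0.156

Mean x̄ = (40 + 44 + 55 + 45 + 43 + 43 + 57 + 53 + 51 + 57)/10 = 48.8000
Numerator Σ_{t=1}^{9}(x_t−x̄)(x_{t+1}−x̄) = 58.7600
Denominator Σ(x_t−x̄)² = 377.6000
r_1 = 58.7600 / 377.6000 = 0.156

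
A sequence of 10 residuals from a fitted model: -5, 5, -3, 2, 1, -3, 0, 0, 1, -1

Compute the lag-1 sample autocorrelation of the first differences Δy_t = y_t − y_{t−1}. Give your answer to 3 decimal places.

-0.611

First differences Δy: 10, -8, 5, -1, -4, 3, 0, 1, -2
Mean of differences = 0.4444
Numerator Σ(Δy_t−Δȳ)(Δy_{t+1}−Δȳ) = -133.4198
Denominator Σ(Δy_t−Δȳ)² = 218.2222
r_1(Δy) = -133.4198 / 218.2222 = -0.611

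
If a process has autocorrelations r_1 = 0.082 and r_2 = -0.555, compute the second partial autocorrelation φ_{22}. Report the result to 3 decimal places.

φ_{22} = (r_2 − r_1²) / (1 − r_1²)
r_1² = (0.082)² = 0.006724
Numerator = -0.555 − 0.0067 = -0.5617; denominator = 1 − 0.0067 = 0.9933
φ_{22} = -0.5617 / 0.9933 = -0.566

-0.566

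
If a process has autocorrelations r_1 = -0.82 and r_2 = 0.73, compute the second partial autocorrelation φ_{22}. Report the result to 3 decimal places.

φ_{22} = (r_2 − r_1²) / (1 − r_1²)
r_1² = (-0.82)² = 0.6724
Numerator = 0.73 − 0.6724 = 0.0576; denominator = 1 − 0.6724 = 0.3276
φ_{22} = 0.0576 / 0.3276 = 0.176

0.176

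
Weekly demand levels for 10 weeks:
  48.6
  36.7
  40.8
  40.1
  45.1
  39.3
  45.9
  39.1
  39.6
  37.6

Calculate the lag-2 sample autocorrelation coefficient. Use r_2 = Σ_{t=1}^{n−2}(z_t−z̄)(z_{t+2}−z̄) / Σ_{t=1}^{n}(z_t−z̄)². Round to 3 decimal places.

Mean z̄ = (48.6 + 36.7 + 40.8 + 40.1 + 45.1 + 39.3 + 45.9 + 39.1 + 39.6 + 37.6)/10 = 41.2800
Numerator Σ_{t=1}^{8}(z_t−z̄)(z_{t+2}−z̄) = 24.6192
Denominator Σ(z_t−z̄)² = 137.1560
r_2 = 24.6192 / 137.1560 = 0.179

0.179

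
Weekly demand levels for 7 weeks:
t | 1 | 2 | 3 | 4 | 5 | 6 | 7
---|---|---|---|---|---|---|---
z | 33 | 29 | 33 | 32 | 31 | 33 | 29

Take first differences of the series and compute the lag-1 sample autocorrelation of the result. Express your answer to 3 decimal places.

First differences Δz: -4, 4, -1, -1, 2, -4
Mean of differences = -0.6667
Numerator Σ(Δz_t−Δz̄)(Δz_{t+1}−Δz̄) = -26.7778
Denominator Σ(Δz_t−Δz̄)² = 51.3333
r_1(Δz) = -26.7778 / 51.3333 = -0.522

-0.522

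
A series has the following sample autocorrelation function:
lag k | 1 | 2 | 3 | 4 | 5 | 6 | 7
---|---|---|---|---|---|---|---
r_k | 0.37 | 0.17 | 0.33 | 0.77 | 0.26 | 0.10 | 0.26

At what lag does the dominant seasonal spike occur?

4

The largest autocorrelation is r_4 = 0.77; the remaining lags stay at or below 0.37. The elevated value at lag 1 (0.37), dropping to 0.17 at lag 2, reflects decaying short-term dependence rather than seasonality.
The dominant spike at lag 4 indicates a seasonal period of 4.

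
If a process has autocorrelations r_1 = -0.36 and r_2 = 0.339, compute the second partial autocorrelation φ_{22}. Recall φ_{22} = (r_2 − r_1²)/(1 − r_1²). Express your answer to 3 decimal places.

0.241

φ_{22} = (r_2 − r_1²) / (1 − r_1²)
r_1² = (-0.36)² = 0.1296
Numerator = 0.339 − 0.1296 = 0.2094; denominator = 1 − 0.1296 = 0.8704
φ_{22} = 0.2094 / 0.8704 = 0.241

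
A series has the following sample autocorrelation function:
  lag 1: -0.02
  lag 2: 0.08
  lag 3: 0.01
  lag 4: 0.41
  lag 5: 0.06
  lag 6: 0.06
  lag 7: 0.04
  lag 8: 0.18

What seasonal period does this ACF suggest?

The largest autocorrelation is r_4 = 0.41, with a weaker echo at lag 8 (0.18); the remaining lags stay at or below 0.08.
The dominant spike at lag 4 indicates a seasonal period of 4.

4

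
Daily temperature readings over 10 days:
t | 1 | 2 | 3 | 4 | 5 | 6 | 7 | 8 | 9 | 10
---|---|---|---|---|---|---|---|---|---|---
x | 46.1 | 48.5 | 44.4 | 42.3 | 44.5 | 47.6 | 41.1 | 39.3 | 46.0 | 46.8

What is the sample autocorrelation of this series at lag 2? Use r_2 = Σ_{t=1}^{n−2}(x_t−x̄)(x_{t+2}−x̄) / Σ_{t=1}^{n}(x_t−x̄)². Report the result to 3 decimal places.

Mean x̄ = (46.1 + 48.5 + 44.4 + 42.3 + 44.5 + 47.6 + 41.1 + 39.3 + 46.0 + 46.8)/10 = 44.6600
Numerator Σ_{t=1}^{8}(x_t−x̄)(x_{t+2}−x̄) = -47.7632
Denominator Σ(x_t−x̄)² = 78.9040
r_2 = -47.7632 / 78.9040 = -0.605

-0.605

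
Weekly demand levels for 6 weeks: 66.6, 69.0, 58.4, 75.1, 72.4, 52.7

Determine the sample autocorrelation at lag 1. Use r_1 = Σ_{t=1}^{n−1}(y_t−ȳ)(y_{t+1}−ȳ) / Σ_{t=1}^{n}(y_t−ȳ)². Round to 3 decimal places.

-0.310

Mean ȳ = (66.6 + 69.0 + 58.4 + 75.1 + 72.4 + 52.7)/6 = 65.7000
Deviations from mean: 0.9000, 3.3000, -7.3000, 9.4000, 6.7000, -13.0000
Numerator Σ_{t=1}^{5}(y_t−ȳ)(y_{t+1}−ȳ) = -113.8600
Denominator Σ(y_t−ȳ)² = 367.2400
r_1 = -113.8600 / 367.2400 = -0.310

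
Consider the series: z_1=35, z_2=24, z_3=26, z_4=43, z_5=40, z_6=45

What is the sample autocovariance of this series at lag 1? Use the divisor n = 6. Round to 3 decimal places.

20.042

Mean z̄ = (35 + 24 + 26 + 43 + 40 + 45)/6 = 35.5000
Deviations: -0.5000, -11.5000, -9.5000, 7.5000, 4.5000, 9.5000
Σ_{t=1}^{5}(z_t−z̄)(z_{t+1}−z̄) = 120.2500
γ_1 = 120.2500 / 6 = 20.042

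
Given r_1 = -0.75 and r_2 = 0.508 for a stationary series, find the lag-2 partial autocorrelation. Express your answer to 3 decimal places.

φ_{22} = (r_2 − r_1²) / (1 − r_1²)
r_1² = (-0.75)² = 0.5625
Numerator = 0.508 − 0.5625 = -0.0545; denominator = 1 − 0.5625 = 0.4375
φ_{22} = -0.0545 / 0.4375 = -0.125

-0.125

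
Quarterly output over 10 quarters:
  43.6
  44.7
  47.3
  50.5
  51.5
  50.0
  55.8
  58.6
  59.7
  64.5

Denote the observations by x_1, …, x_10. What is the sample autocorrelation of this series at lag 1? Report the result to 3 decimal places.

0.633

Mean x̄ = (43.6 + 44.7 + 47.3 + 50.5 + 51.5 + 50.0 + 55.8 + 58.6 + 59.7 + 64.5)/10 = 52.6200
Numerator Σ_{t=1}^{9}(x_t−x̄)(x_{t+1}−x̄) = 267.2936
Denominator Σ(x_t−x̄)² = 422.1360
r_1 = 267.2936 / 422.1360 = 0.633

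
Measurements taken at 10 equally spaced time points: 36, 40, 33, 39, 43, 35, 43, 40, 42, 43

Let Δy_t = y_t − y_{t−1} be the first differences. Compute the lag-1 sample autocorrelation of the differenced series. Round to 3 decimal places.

First differences Δy: 4, -7, 6, 4, -8, 8, -3, 2, 1
Mean of differences = 0.7778
Numerator Σ(Δy_t−Δȳ)(Δy_{t+1}−Δȳ) = -172.1605
Denominator Σ(Δy_t−Δȳ)² = 253.5556
r_1(Δy) = -172.1605 / 253.5556 = -0.679

-0.679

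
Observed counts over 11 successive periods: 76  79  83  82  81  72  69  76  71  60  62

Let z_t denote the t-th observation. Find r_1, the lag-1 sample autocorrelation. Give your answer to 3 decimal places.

Mean z̄ = (76 + 79 + 83 + 82 + 81 + 72 + 69 + 76 + 71 + 60 + 62)/11 = 73.7273
Numerator Σ_{t=1}^{10}(z_t−z̄)(z_{t+1}−z̄) = 374.8347
Denominator Σ(z_t−z̄)² = 604.1818
r_1 = 374.8347 / 604.1818 = 0.620

0.620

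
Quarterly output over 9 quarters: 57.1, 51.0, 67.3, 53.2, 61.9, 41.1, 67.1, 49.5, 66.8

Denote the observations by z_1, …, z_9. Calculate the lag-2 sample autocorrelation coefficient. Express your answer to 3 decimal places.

0.584

Mean z̄ = (57.1 + 51.0 + 67.3 + 53.2 + 61.9 + 41.1 + 67.1 + 49.5 + 66.8)/9 = 57.2222
Numerator Σ_{t=1}^{7}(z_t−z̄)(z_{t+2}−z̄) = 401.0968
Denominator Σ(z_t−z̄)² = 687.2156
r_2 = 401.0968 / 687.2156 = 0.584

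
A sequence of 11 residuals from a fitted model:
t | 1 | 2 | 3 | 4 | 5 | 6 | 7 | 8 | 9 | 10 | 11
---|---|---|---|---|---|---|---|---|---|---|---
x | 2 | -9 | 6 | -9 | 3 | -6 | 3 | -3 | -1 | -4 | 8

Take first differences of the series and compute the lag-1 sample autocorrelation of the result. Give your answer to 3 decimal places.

-0.816

First differences Δx: -11, 15, -15, 12, -9, 9, -6, 2, -3, 12
Mean of differences = 0.6000
Numerator Σ(Δx_t−Δx̄)(Δx_{t+1}−Δx̄) = -870.3600
Denominator Σ(Δx_t−Δx̄)² = 1066.4000
r_1(Δx) = -870.3600 / 1066.4000 = -0.816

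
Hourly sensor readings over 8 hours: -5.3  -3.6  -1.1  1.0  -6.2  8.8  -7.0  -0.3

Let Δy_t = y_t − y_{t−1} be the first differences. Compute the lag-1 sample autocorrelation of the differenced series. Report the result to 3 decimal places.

-0.782

First differences Δy: 1.7, 2.5, 2.1, -7.2, 15.0, -15.8, 6.7
Mean of differences = 0.7143
Numerator Σ(Δy_t−Δȳ)(Δy_{t+1}−Δȳ) = -454.5616
Denominator Σ(Δy_t−Δȳ)² = 581.3486
r_1(Δy) = -454.5616 / 581.3486 = -0.782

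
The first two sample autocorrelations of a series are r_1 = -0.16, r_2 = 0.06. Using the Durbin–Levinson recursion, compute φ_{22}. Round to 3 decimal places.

0.035

φ_{22} = (r_2 − r_1²) / (1 − r_1²)
r_1² = (-0.16)² = 0.0256
Numerator = 0.06 − 0.0256 = 0.0344; denominator = 1 − 0.0256 = 0.9744
φ_{22} = 0.0344 / 0.9744 = 0.035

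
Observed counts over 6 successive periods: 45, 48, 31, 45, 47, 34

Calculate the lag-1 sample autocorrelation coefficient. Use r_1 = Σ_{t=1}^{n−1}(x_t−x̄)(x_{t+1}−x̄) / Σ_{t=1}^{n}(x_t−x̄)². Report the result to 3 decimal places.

Mean x̄ = (45 + 48 + 31 + 45 + 47 + 34)/6 = 41.6667
Numerator Σ_{t=1}^{5}(x_t−x̄)(x_{t+1}−x̄) = -105.1111
Denominator Σ(x_t−x̄)² = 263.3333
r_1 = -105.1111 / 263.3333 = -0.399

-0.399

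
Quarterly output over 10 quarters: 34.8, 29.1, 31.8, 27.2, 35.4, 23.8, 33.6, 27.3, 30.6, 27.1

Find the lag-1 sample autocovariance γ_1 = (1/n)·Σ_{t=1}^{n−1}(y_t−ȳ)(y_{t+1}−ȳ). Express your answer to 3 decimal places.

Mean ȳ = (34.8 + 29.1 + 31.8 + 27.2 + 35.4 + 23.8 + 33.6 + 27.3 + 30.6 + 27.1)/10 = 30.0700
Σ_{t=1}^{9}(y_t−ȳ)(y_{t+1}−ȳ) = -94.9009
γ_1 = -94.9009 / 10 = -9.490

-9.490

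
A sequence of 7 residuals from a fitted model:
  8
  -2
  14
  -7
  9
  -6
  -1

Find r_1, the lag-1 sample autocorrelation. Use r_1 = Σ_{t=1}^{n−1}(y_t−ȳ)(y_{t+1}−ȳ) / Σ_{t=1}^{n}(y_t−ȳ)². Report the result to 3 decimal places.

-0.689

Mean ȳ = (8 − 2 + 14 − 7 + 9 − 6 − 1)/7 = 2.1429
Σ(y_t−ȳ)(y_{t+1}−ȳ) = (-24.2653) + (-49.1224) + (-108.4082) + (-62.6939) + (-55.8367) + (25.5918) = -274.7347
Denominator Σ(y_t−ȳ)² = 398.8571
r_1 = -274.7347 / 398.8571 = -0.689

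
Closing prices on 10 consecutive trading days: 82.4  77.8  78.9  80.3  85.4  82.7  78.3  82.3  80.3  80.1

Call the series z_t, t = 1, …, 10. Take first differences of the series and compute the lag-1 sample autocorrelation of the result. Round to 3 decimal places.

-0.237

First differences Δz: -4.6, 1.1, 1.4, 5.1, -2.7, -4.4, 4.0, -2.0, -0.2
Mean of differences = -0.2556
Numerator Σ(Δz_t−Δz̄)(Δz_{t+1}−Δz̄) = -22.8964
Denominator Σ(Δz_t−Δz̄)² = 96.4422
r_1(Δz) = -22.8964 / 96.4422 = -0.237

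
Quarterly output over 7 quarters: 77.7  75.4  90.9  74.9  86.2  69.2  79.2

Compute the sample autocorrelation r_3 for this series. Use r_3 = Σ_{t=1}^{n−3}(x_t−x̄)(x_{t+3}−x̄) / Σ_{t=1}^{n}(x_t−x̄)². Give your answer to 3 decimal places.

Mean x̄ = (77.7 + 75.4 + 90.9 + 74.9 + 86.2 + 69.2 + 79.2)/7 = 79.0714
Σ(x_t−x̄)(x_{t+3}−x̄) = (5.7208) + (-26.1720) + (-116.7649) + (-0.5363) = -137.7524
Denominator Σ(x_t−x̄)² = 320.9543
r_3 = -137.7524 / 320.9543 = -0.429

-0.429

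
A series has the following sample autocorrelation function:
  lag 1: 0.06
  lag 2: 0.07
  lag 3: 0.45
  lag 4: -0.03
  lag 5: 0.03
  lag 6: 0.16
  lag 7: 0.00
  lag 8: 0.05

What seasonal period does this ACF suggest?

The largest autocorrelation is r_3 = 0.45, with a weaker echo at lag 6 (0.16); the remaining lags stay at or below 0.07.
The dominant spike at lag 3 indicates a seasonal period of 3.

3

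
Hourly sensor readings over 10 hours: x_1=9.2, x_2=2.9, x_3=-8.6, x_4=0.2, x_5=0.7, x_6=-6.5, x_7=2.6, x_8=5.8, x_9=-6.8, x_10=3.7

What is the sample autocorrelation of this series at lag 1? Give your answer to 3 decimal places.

-0.219

Mean x̄ = (9.2 + 2.9 − 8.6 + 0.2 + 0.7 − 6.5 + 2.6 + 5.8 − 6.8 + 3.7)/10 = 0.3200
Numerator Σ_{t=1}^{9}(x_t−x̄)(x_{t+1}−x̄) = -67.8084
Denominator Σ(x_t−x̄)² = 309.0960
r_1 = -67.8084 / 309.0960 = -0.219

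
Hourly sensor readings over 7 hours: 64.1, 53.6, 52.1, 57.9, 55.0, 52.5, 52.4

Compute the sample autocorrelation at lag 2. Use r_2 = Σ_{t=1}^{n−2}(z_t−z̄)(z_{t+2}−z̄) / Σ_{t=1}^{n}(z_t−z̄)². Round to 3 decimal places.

-0.334

Mean z̄ = (64.1 + 53.6 + 52.1 + 57.9 + 55.0 + 52.5 + 52.4)/7 = 55.3714
Deviations from mean: 8.7286, -1.7714, -3.2714, 2.5286, -0.3714, -2.8714, -2.9714
Numerator Σ_{t=1}^{5}(z_t−z̄)(z_{t+2}−z̄) = -37.9759
Denominator Σ(z_t−z̄)² = 113.6343
r_2 = -37.9759 / 113.6343 = -0.334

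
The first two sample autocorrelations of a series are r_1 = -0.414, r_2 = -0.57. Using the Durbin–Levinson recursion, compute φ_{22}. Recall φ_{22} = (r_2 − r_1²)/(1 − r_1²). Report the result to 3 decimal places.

-0.895

φ_{22} = (r_2 − r_1²) / (1 − r_1²)
r_1² = (-0.414)² = 0.171396
Numerator = -0.57 − 0.1714 = -0.7414; denominator = 1 − 0.1714 = 0.8286
φ_{22} = -0.7414 / 0.8286 = -0.895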